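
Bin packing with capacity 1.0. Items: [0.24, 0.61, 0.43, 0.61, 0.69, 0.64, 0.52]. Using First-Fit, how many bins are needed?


Place items sequentially using First-Fit:
  Item 0.24 -> new Bin 1
  Item 0.61 -> Bin 1 (now 0.85)
  Item 0.43 -> new Bin 2
  Item 0.61 -> new Bin 3
  Item 0.69 -> new Bin 4
  Item 0.64 -> new Bin 5
  Item 0.52 -> Bin 2 (now 0.95)
Total bins used = 5

5


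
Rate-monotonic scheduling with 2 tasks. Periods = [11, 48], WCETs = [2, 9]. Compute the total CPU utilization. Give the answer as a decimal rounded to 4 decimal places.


Compute individual utilizations (exact fractions):
  Task 1: C/T = 2/11 (approx. 0.1818)
  Task 2: C/T = 9/48 = 3/16 (approx. 0.1875)
Total utilization U = 2/11 + 3/16 = 65/176
Rounded to 4 decimal places: U = 0.3693
RM (Liu & Layland) bound for 2 tasks = 0.828427; compare with U = 65/176 (approx. 0.369318)
U <= bound, so schedulable by RM sufficient condition.

0.3693


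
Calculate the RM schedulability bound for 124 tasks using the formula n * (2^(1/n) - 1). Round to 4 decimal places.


Compute 2^(1/124) = 1.0056055492
Subtract 1: 1.0056055492 - 1 = 0.0056055492
Multiply by n: 124 * 0.0056055492 = 0.6950881008
Round to 4 dp: 0.6951

0.6951


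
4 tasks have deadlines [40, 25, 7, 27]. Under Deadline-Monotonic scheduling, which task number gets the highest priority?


Sort tasks by relative deadline (ascending):
  Task 3: deadline = 7
  Task 2: deadline = 25
  Task 4: deadline = 27
  Task 1: deadline = 40
Priority order (highest first): [3, 2, 4, 1]
Highest priority task = 3

3


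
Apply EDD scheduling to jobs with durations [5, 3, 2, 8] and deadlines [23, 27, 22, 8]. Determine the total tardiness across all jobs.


Sort by due date (EDD order): [(8, 8), (2, 22), (5, 23), (3, 27)]
Compute completion times and tardiness:
  Job 1: p=8, d=8, C=8, tardiness=max(0,8-8)=0
  Job 2: p=2, d=22, C=10, tardiness=max(0,10-22)=0
  Job 3: p=5, d=23, C=15, tardiness=max(0,15-23)=0
  Job 4: p=3, d=27, C=18, tardiness=max(0,18-27)=0
Total tardiness = 0

0


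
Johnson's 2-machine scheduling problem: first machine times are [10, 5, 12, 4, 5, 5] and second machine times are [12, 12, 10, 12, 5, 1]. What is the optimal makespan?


Apply Johnson's rule:
  Group 1 (a <= b): [(4, 4, 12), (2, 5, 12), (5, 5, 5), (1, 10, 12)]
  Group 2 (a > b): [(3, 12, 10), (6, 5, 1)]
Optimal job order: [4, 2, 5, 1, 3, 6]
Schedule:
  Job 4: M1 done at 4, M2 done at 16
  Job 2: M1 done at 9, M2 done at 28
  Job 5: M1 done at 14, M2 done at 33
  Job 1: M1 done at 24, M2 done at 45
  Job 3: M1 done at 36, M2 done at 55
  Job 6: M1 done at 41, M2 done at 56
Makespan = 56

56


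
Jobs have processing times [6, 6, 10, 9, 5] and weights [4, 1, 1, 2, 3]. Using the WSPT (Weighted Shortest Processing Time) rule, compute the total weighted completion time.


Compute p/w ratios and sort ascending (WSPT): [(6, 4), (5, 3), (9, 2), (6, 1), (10, 1)]
Compute weighted completion times:
  Job (p=6,w=4): C=6, w*C=4*6=24
  Job (p=5,w=3): C=11, w*C=3*11=33
  Job (p=9,w=2): C=20, w*C=2*20=40
  Job (p=6,w=1): C=26, w*C=1*26=26
  Job (p=10,w=1): C=36, w*C=1*36=36
Total weighted completion time = 159

159


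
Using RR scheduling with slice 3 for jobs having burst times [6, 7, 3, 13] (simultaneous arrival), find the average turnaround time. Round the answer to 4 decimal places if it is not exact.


Time quantum = 3
Execution trace:
  J1 runs 3 units, time = 3
  J2 runs 3 units, time = 6
  J3 runs 3 units, time = 9
  J4 runs 3 units, time = 12
  J1 runs 3 units, time = 15
  J2 runs 3 units, time = 18
  J4 runs 3 units, time = 21
  J2 runs 1 units, time = 22
  J4 runs 3 units, time = 25
  J4 runs 3 units, time = 28
  J4 runs 1 units, time = 29
Finish times: [15, 22, 9, 29]
Average turnaround = 75/4 = 18.75

18.75


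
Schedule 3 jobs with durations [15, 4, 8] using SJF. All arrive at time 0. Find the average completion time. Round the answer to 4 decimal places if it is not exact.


SJF order (ascending): [4, 8, 15]
Completion times:
  Job 1: burst=4, C=4
  Job 2: burst=8, C=12
  Job 3: burst=15, C=27
Average completion = 43/3 = 14.3333

14.3333


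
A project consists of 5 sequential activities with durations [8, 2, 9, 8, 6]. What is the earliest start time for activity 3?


Activity 3 starts after activities 1 through 2 complete.
Predecessor durations: [8, 2]
ES = 8 + 2 = 10

10


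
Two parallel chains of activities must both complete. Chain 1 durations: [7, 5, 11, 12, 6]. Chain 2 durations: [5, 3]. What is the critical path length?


Path A total = 7 + 5 + 11 + 12 + 6 = 41
Path B total = 5 + 3 = 8
Critical path = longest path = max(41, 8) = 41

41


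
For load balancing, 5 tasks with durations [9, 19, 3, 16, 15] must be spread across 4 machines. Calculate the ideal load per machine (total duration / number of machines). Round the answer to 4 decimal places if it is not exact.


Total processing time = 9 + 19 + 3 + 16 + 15 = 62
Number of machines = 4
Ideal balanced load = 62 / 4 = 15.5

15.5


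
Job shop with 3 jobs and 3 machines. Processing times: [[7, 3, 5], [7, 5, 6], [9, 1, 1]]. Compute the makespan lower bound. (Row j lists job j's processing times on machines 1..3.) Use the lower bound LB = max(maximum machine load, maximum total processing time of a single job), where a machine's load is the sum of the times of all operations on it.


Machine loads:
  Machine 1: 7 + 7 + 9 = 23
  Machine 2: 3 + 5 + 1 = 9
  Machine 3: 5 + 6 + 1 = 12
Max machine load = 23
Job totals:
  Job 1: 15
  Job 2: 18
  Job 3: 11
Max job total = 18
Lower bound = max(23, 18) = 23

23


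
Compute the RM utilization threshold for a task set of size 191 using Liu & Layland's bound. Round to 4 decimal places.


Compute 2^(1/191) = 1.0036356358
Subtract 1: 1.0036356358 - 1 = 0.0036356358
Multiply by n: 191 * 0.0036356358 = 0.6944064378
Round to 4 dp: 0.6944

0.6944


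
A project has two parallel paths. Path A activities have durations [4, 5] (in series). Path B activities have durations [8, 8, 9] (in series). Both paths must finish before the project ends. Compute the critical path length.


Path A total = 4 + 5 = 9
Path B total = 8 + 8 + 9 = 25
Critical path = longest path = max(9, 25) = 25

25


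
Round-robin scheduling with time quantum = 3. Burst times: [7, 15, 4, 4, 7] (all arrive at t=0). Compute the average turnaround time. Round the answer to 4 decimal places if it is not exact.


Time quantum = 3
Execution trace:
  J1 runs 3 units, time = 3
  J2 runs 3 units, time = 6
  J3 runs 3 units, time = 9
  J4 runs 3 units, time = 12
  J5 runs 3 units, time = 15
  J1 runs 3 units, time = 18
  J2 runs 3 units, time = 21
  J3 runs 1 units, time = 22
  J4 runs 1 units, time = 23
  J5 runs 3 units, time = 26
  J1 runs 1 units, time = 27
  J2 runs 3 units, time = 30
  J5 runs 1 units, time = 31
  J2 runs 3 units, time = 34
  J2 runs 3 units, time = 37
Finish times: [27, 37, 22, 23, 31]
Average turnaround = 140/5 = 28.0

28.0


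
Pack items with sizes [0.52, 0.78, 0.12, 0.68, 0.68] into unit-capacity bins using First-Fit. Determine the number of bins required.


Place items sequentially using First-Fit:
  Item 0.52 -> new Bin 1
  Item 0.78 -> new Bin 2
  Item 0.12 -> Bin 1 (now 0.64)
  Item 0.68 -> new Bin 3
  Item 0.68 -> new Bin 4
Total bins used = 4

4


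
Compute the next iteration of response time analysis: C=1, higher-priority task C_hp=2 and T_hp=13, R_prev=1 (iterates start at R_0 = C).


R_next = C + ceil(R_prev / T_hp) * C_hp
ceil(1 / 13) = ceil(0.0769) = 1
Interference = 1 * 2 = 2
R_next = 1 + 2 = 3

3


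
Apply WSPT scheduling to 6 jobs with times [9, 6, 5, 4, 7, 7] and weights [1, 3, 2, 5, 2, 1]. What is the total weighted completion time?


Compute p/w ratios and sort ascending (WSPT): [(4, 5), (6, 3), (5, 2), (7, 2), (7, 1), (9, 1)]
Compute weighted completion times:
  Job (p=4,w=5): C=4, w*C=5*4=20
  Job (p=6,w=3): C=10, w*C=3*10=30
  Job (p=5,w=2): C=15, w*C=2*15=30
  Job (p=7,w=2): C=22, w*C=2*22=44
  Job (p=7,w=1): C=29, w*C=1*29=29
  Job (p=9,w=1): C=38, w*C=1*38=38
Total weighted completion time = 191

191


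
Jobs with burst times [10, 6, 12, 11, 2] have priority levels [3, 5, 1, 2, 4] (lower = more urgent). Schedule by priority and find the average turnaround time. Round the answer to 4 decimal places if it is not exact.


Sort by priority (ascending = highest first):
Order: [(1, 12), (2, 11), (3, 10), (4, 2), (5, 6)]
Completion times:
  Priority 1, burst=12, C=12
  Priority 2, burst=11, C=23
  Priority 3, burst=10, C=33
  Priority 4, burst=2, C=35
  Priority 5, burst=6, C=41
Average turnaround = 144/5 = 28.8

28.8


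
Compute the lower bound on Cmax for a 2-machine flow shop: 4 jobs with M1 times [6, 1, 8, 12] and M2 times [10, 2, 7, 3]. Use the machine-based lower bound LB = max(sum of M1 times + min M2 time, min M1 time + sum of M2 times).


LB1 = sum(M1 times) + min(M2 times) = 27 + 2 = 29
LB2 = min(M1 times) + sum(M2 times) = 1 + 22 = 23
Lower bound = max(LB1, LB2) = max(29, 23) = 29

29


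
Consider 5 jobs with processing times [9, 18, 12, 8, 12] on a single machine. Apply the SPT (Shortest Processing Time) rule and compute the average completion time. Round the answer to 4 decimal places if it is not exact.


Sort jobs by processing time (SPT order): [8, 9, 12, 12, 18]
Compute completion times sequentially:
  Job 1: processing = 8, completes at 8
  Job 2: processing = 9, completes at 17
  Job 3: processing = 12, completes at 29
  Job 4: processing = 12, completes at 41
  Job 5: processing = 18, completes at 59
Sum of completion times = 154
Average completion time = 154/5 = 30.8

30.8


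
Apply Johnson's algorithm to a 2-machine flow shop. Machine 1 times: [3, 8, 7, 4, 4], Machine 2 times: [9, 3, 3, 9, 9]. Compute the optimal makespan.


Apply Johnson's rule:
  Group 1 (a <= b): [(1, 3, 9), (4, 4, 9), (5, 4, 9)]
  Group 2 (a > b): [(2, 8, 3), (3, 7, 3)]
Optimal job order: [1, 4, 5, 2, 3]
Schedule:
  Job 1: M1 done at 3, M2 done at 12
  Job 4: M1 done at 7, M2 done at 21
  Job 5: M1 done at 11, M2 done at 30
  Job 2: M1 done at 19, M2 done at 33
  Job 3: M1 done at 26, M2 done at 36
Makespan = 36

36


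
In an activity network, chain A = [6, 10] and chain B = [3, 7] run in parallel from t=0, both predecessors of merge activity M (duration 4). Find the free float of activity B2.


ES(B2) = sum of predecessors on chain B = 3
EF(B2) = ES + duration = 3 + 7 = 10
Successor of B2 is M. ES(M) = max(sum(A), sum(B)) = max(16, 10) = 16
Free float = ES(successor) - EF(current) = 16 - 10 = 6

6


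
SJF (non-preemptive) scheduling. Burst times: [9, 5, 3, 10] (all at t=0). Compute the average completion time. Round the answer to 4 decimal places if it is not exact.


SJF order (ascending): [3, 5, 9, 10]
Completion times:
  Job 1: burst=3, C=3
  Job 2: burst=5, C=8
  Job 3: burst=9, C=17
  Job 4: burst=10, C=27
Average completion = 55/4 = 13.75

13.75


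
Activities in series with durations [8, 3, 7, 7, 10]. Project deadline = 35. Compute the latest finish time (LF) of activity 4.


LF(activity 4) = deadline - sum of successor durations
Successors: activities 5 through 5 with durations [10]
Sum of successor durations = 10
LF = 35 - 10 = 25

25


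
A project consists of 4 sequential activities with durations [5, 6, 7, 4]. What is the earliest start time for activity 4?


Activity 4 starts after activities 1 through 3 complete.
Predecessor durations: [5, 6, 7]
ES = 5 + 6 + 7 = 18

18


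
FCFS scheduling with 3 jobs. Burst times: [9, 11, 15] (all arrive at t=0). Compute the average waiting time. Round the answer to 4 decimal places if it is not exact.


FCFS order (as given): [9, 11, 15]
Waiting times:
  Job 1: wait = 0
  Job 2: wait = 9
  Job 3: wait = 20
Sum of waiting times = 29
Average waiting time = 29/3 = 9.6667

9.6667


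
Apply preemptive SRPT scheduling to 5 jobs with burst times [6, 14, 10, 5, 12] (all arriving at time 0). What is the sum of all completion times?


Since all jobs arrive at t=0, SRPT equals SPT ordering.
SPT order: [5, 6, 10, 12, 14]
Completion times:
  Job 1: p=5, C=5
  Job 2: p=6, C=11
  Job 3: p=10, C=21
  Job 4: p=12, C=33
  Job 5: p=14, C=47
Total completion time = 5 + 11 + 21 + 33 + 47 = 117

117


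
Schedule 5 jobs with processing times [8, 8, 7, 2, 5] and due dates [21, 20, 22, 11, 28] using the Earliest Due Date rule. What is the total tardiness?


Sort by due date (EDD order): [(2, 11), (8, 20), (8, 21), (7, 22), (5, 28)]
Compute completion times and tardiness:
  Job 1: p=2, d=11, C=2, tardiness=max(0,2-11)=0
  Job 2: p=8, d=20, C=10, tardiness=max(0,10-20)=0
  Job 3: p=8, d=21, C=18, tardiness=max(0,18-21)=0
  Job 4: p=7, d=22, C=25, tardiness=max(0,25-22)=3
  Job 5: p=5, d=28, C=30, tardiness=max(0,30-28)=2
Total tardiness = 5

5


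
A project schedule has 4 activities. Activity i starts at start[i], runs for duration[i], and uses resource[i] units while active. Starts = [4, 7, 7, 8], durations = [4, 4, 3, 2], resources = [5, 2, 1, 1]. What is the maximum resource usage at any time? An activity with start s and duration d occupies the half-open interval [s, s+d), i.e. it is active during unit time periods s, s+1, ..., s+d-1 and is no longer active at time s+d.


Each activity i is active on [start_i, start_i + duration_i).
Compute total resource usage per time slot:
  t=0: active resources = [], total = 0
  t=1: active resources = [], total = 0
  t=2: active resources = [], total = 0
  t=3: active resources = [], total = 0
  t=4: active resources = [5], total = 5
  t=5: active resources = [5], total = 5
  t=6: active resources = [5], total = 5
  t=7: active resources = [5, 2, 1], total = 8
  t=8: active resources = [2, 1, 1], total = 4
  t=9: active resources = [2, 1, 1], total = 4
  t=10: active resources = [2], total = 2
Peak resource demand = 8

8


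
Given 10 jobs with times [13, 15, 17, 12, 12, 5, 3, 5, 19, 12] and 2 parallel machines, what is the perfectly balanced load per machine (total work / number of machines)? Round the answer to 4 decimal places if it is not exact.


Total processing time = 13 + 15 + 17 + 12 + 12 + 5 + 3 + 5 + 19 + 12 = 113
Number of machines = 2
Ideal balanced load = 113 / 2 = 56.5

56.5


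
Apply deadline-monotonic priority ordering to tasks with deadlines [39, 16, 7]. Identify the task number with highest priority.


Sort tasks by relative deadline (ascending):
  Task 3: deadline = 7
  Task 2: deadline = 16
  Task 1: deadline = 39
Priority order (highest first): [3, 2, 1]
Highest priority task = 3

3


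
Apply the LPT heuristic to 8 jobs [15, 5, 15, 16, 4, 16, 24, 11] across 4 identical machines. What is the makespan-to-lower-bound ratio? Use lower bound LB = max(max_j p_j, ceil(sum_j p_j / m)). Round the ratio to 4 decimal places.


LPT order: [24, 16, 16, 15, 15, 11, 5, 4]
Machine loads after assignment: [24, 27, 25, 30]
LPT makespan = 30
Lower bound = max(max_job, ceil(total/4)) = max(24, 27) = 27
Ratio = 30 / 27 = 1.1111

1.1111


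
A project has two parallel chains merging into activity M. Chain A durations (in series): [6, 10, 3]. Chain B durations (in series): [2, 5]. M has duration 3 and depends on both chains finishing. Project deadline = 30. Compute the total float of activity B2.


Forward pass: ES(B2) = sum of predecessors on chain B = 2
EF = ES + duration = 2 + 5 = 7
Backward pass: LF(M) = deadline = 30; LS(M) = 30 - 3 = 27
LF(B2) = LS(M) - sum(successors on chain B) = 27 - 0 = 27
LS = LF - duration = 27 - 5 = 22
Total float = LS - ES = 22 - 2 = 20

20


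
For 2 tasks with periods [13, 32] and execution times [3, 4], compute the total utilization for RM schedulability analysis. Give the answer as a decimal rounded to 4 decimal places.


Compute individual utilizations (exact fractions):
  Task 1: C/T = 3/13 (approx. 0.2308)
  Task 2: C/T = 4/32 = 1/8 (approx. 0.125)
Total utilization U = 3/13 + 1/8 = 37/104
Rounded to 4 decimal places: U = 0.3558
RM (Liu & Layland) bound for 2 tasks = 0.828427; compare with U = 37/104 (approx. 0.355769)
U <= bound, so schedulable by RM sufficient condition.

0.3558


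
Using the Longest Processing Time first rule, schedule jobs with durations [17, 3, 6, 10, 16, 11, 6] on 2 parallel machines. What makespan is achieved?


Sort jobs in decreasing order (LPT): [17, 16, 11, 10, 6, 6, 3]
Assign each job to the least loaded machine:
  Machine 1: jobs [17, 10, 6, 3], load = 36
  Machine 2: jobs [16, 11, 6], load = 33
Makespan = max load = 36

36


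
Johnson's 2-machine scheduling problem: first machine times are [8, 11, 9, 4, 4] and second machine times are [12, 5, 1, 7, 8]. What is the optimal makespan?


Apply Johnson's rule:
  Group 1 (a <= b): [(4, 4, 7), (5, 4, 8), (1, 8, 12)]
  Group 2 (a > b): [(2, 11, 5), (3, 9, 1)]
Optimal job order: [4, 5, 1, 2, 3]
Schedule:
  Job 4: M1 done at 4, M2 done at 11
  Job 5: M1 done at 8, M2 done at 19
  Job 1: M1 done at 16, M2 done at 31
  Job 2: M1 done at 27, M2 done at 36
  Job 3: M1 done at 36, M2 done at 37
Makespan = 37

37


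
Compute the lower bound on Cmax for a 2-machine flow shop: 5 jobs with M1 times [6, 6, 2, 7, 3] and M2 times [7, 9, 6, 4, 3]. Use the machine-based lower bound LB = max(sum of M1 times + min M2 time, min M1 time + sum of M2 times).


LB1 = sum(M1 times) + min(M2 times) = 24 + 3 = 27
LB2 = min(M1 times) + sum(M2 times) = 2 + 29 = 31
Lower bound = max(LB1, LB2) = max(27, 31) = 31

31


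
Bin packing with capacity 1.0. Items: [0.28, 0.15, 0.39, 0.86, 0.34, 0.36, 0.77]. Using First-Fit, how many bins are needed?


Place items sequentially using First-Fit:
  Item 0.28 -> new Bin 1
  Item 0.15 -> Bin 1 (now 0.43)
  Item 0.39 -> Bin 1 (now 0.82)
  Item 0.86 -> new Bin 2
  Item 0.34 -> new Bin 3
  Item 0.36 -> Bin 3 (now 0.7)
  Item 0.77 -> new Bin 4
Total bins used = 4

4


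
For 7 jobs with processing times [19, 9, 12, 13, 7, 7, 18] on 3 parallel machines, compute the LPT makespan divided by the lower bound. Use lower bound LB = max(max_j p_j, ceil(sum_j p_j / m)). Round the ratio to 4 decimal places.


LPT order: [19, 18, 13, 12, 9, 7, 7]
Machine loads after assignment: [26, 27, 32]
LPT makespan = 32
Lower bound = max(max_job, ceil(total/3)) = max(19, 29) = 29
Ratio = 32 / 29 = 1.1034

1.1034


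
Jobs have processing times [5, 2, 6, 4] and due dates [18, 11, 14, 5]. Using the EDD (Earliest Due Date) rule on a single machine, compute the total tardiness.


Sort by due date (EDD order): [(4, 5), (2, 11), (6, 14), (5, 18)]
Compute completion times and tardiness:
  Job 1: p=4, d=5, C=4, tardiness=max(0,4-5)=0
  Job 2: p=2, d=11, C=6, tardiness=max(0,6-11)=0
  Job 3: p=6, d=14, C=12, tardiness=max(0,12-14)=0
  Job 4: p=5, d=18, C=17, tardiness=max(0,17-18)=0
Total tardiness = 0

0


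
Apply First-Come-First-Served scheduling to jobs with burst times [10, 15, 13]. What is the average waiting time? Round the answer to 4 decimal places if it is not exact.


FCFS order (as given): [10, 15, 13]
Waiting times:
  Job 1: wait = 0
  Job 2: wait = 10
  Job 3: wait = 25
Sum of waiting times = 35
Average waiting time = 35/3 = 11.6667

11.6667


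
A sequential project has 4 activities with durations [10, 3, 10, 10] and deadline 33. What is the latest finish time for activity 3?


LF(activity 3) = deadline - sum of successor durations
Successors: activities 4 through 4 with durations [10]
Sum of successor durations = 10
LF = 33 - 10 = 23

23


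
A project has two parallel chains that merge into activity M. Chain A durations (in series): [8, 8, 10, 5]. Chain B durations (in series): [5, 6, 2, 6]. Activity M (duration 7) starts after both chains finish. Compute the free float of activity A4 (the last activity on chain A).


ES(A4) = sum of predecessors on chain A = 26
EF(A4) = ES + duration = 26 + 5 = 31
Successor of A4 is M. ES(M) = max(sum(A), sum(B)) = max(31, 19) = 31
Free float = ES(successor) - EF(current) = 31 - 31 = 0

0


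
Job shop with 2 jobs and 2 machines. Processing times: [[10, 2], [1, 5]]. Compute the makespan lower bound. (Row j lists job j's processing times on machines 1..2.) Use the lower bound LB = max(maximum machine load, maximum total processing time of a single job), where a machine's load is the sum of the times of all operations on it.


Machine loads:
  Machine 1: 10 + 1 = 11
  Machine 2: 2 + 5 = 7
Max machine load = 11
Job totals:
  Job 1: 12
  Job 2: 6
Max job total = 12
Lower bound = max(11, 12) = 12

12


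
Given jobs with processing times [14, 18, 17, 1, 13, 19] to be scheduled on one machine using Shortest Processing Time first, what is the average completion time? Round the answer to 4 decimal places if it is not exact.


Sort jobs by processing time (SPT order): [1, 13, 14, 17, 18, 19]
Compute completion times sequentially:
  Job 1: processing = 1, completes at 1
  Job 2: processing = 13, completes at 14
  Job 3: processing = 14, completes at 28
  Job 4: processing = 17, completes at 45
  Job 5: processing = 18, completes at 63
  Job 6: processing = 19, completes at 82
Sum of completion times = 233
Average completion time = 233/6 = 38.8333

38.8333


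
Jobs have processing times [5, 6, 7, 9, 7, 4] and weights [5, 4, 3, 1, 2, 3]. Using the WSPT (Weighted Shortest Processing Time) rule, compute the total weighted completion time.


Compute p/w ratios and sort ascending (WSPT): [(5, 5), (4, 3), (6, 4), (7, 3), (7, 2), (9, 1)]
Compute weighted completion times:
  Job (p=5,w=5): C=5, w*C=5*5=25
  Job (p=4,w=3): C=9, w*C=3*9=27
  Job (p=6,w=4): C=15, w*C=4*15=60
  Job (p=7,w=3): C=22, w*C=3*22=66
  Job (p=7,w=2): C=29, w*C=2*29=58
  Job (p=9,w=1): C=38, w*C=1*38=38
Total weighted completion time = 274

274


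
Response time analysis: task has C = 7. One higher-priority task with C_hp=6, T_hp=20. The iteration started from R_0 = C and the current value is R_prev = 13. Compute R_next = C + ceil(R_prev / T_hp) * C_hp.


R_next = C + ceil(R_prev / T_hp) * C_hp
ceil(13 / 20) = ceil(0.65) = 1
Interference = 1 * 6 = 6
R_next = 7 + 6 = 13
R_next = R_prev, so the iteration has converged (response time = 13).

13


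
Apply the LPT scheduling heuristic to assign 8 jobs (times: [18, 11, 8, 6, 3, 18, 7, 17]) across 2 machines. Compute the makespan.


Sort jobs in decreasing order (LPT): [18, 18, 17, 11, 8, 7, 6, 3]
Assign each job to the least loaded machine:
  Machine 1: jobs [18, 17, 7, 3], load = 45
  Machine 2: jobs [18, 11, 8, 6], load = 43
Makespan = max load = 45

45


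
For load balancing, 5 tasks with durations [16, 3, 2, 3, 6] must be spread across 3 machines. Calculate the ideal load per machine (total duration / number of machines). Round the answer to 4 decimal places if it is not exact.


Total processing time = 16 + 3 + 2 + 3 + 6 = 30
Number of machines = 3
Ideal balanced load = 30 / 3 = 10.0

10.0


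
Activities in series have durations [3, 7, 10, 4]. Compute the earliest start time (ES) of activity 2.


Activity 2 starts after activities 1 through 1 complete.
Predecessor durations: [3]
ES = 3 = 3

3


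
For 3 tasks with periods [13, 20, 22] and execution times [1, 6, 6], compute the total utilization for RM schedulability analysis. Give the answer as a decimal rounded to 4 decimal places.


Compute individual utilizations (exact fractions):
  Task 1: C/T = 1/13 (approx. 0.0769)
  Task 2: C/T = 6/20 = 3/10 (approx. 0.3)
  Task 3: C/T = 6/22 = 3/11 (approx. 0.2727)
Total utilization U = 1/13 + 3/10 + 3/11 = 929/1430
Rounded to 4 decimal places: U = 0.6497
RM (Liu & Layland) bound for 3 tasks = 0.779763; compare with U = 929/1430 (approx. 0.649650)
U <= bound, so schedulable by RM sufficient condition.

0.6497


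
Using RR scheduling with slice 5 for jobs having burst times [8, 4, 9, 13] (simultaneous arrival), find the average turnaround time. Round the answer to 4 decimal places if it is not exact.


Time quantum = 5
Execution trace:
  J1 runs 5 units, time = 5
  J2 runs 4 units, time = 9
  J3 runs 5 units, time = 14
  J4 runs 5 units, time = 19
  J1 runs 3 units, time = 22
  J3 runs 4 units, time = 26
  J4 runs 5 units, time = 31
  J4 runs 3 units, time = 34
Finish times: [22, 9, 26, 34]
Average turnaround = 91/4 = 22.75

22.75


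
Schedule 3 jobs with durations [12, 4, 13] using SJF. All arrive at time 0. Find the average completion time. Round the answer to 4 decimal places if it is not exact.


SJF order (ascending): [4, 12, 13]
Completion times:
  Job 1: burst=4, C=4
  Job 2: burst=12, C=16
  Job 3: burst=13, C=29
Average completion = 49/3 = 16.3333

16.3333


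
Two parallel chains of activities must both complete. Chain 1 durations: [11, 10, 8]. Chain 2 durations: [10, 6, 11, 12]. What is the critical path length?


Path A total = 11 + 10 + 8 = 29
Path B total = 10 + 6 + 11 + 12 = 39
Critical path = longest path = max(29, 39) = 39

39


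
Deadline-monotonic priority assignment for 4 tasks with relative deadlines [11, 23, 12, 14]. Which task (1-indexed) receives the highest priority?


Sort tasks by relative deadline (ascending):
  Task 1: deadline = 11
  Task 3: deadline = 12
  Task 4: deadline = 14
  Task 2: deadline = 23
Priority order (highest first): [1, 3, 4, 2]
Highest priority task = 1

1


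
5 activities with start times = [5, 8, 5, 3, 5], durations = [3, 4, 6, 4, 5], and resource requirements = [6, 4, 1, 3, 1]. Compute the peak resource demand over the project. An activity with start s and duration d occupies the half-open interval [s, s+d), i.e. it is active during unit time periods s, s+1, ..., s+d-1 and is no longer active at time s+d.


Each activity i is active on [start_i, start_i + duration_i).
Compute total resource usage per time slot:
  t=0: active resources = [], total = 0
  t=1: active resources = [], total = 0
  t=2: active resources = [], total = 0
  t=3: active resources = [3], total = 3
  t=4: active resources = [3], total = 3
  t=5: active resources = [6, 1, 3, 1], total = 11
  t=6: active resources = [6, 1, 3, 1], total = 11
  t=7: active resources = [6, 1, 1], total = 8
  t=8: active resources = [4, 1, 1], total = 6
  t=9: active resources = [4, 1, 1], total = 6
  t=10: active resources = [4, 1], total = 5
  t=11: active resources = [4], total = 4
Peak resource demand = 11

11


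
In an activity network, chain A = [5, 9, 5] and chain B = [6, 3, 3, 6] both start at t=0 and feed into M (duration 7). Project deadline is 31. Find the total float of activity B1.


Forward pass: ES(B1) = sum of predecessors on chain B = 0
EF = ES + duration = 0 + 6 = 6
Backward pass: LF(M) = deadline = 31; LS(M) = 31 - 7 = 24
LF(B1) = LS(M) - sum(successors on chain B) = 24 - 12 = 12
LS = LF - duration = 12 - 6 = 6
Total float = LS - ES = 6 - 0 = 6

6


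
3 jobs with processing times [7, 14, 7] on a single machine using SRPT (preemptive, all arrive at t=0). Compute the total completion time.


Since all jobs arrive at t=0, SRPT equals SPT ordering.
SPT order: [7, 7, 14]
Completion times:
  Job 1: p=7, C=7
  Job 2: p=7, C=14
  Job 3: p=14, C=28
Total completion time = 7 + 14 + 28 = 49

49


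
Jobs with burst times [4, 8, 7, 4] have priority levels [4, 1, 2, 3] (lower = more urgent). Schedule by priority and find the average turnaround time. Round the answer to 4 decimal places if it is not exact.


Sort by priority (ascending = highest first):
Order: [(1, 8), (2, 7), (3, 4), (4, 4)]
Completion times:
  Priority 1, burst=8, C=8
  Priority 2, burst=7, C=15
  Priority 3, burst=4, C=19
  Priority 4, burst=4, C=23
Average turnaround = 65/4 = 16.25

16.25


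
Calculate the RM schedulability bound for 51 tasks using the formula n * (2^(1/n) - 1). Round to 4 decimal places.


Compute 2^(1/51) = 1.0136839003
Subtract 1: 1.0136839003 - 1 = 0.0136839003
Multiply by n: 51 * 0.0136839003 = 0.6978789153
Round to 4 dp: 0.6979

0.6979


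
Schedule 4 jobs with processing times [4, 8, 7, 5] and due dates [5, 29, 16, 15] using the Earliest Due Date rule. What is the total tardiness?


Sort by due date (EDD order): [(4, 5), (5, 15), (7, 16), (8, 29)]
Compute completion times and tardiness:
  Job 1: p=4, d=5, C=4, tardiness=max(0,4-5)=0
  Job 2: p=5, d=15, C=9, tardiness=max(0,9-15)=0
  Job 3: p=7, d=16, C=16, tardiness=max(0,16-16)=0
  Job 4: p=8, d=29, C=24, tardiness=max(0,24-29)=0
Total tardiness = 0

0


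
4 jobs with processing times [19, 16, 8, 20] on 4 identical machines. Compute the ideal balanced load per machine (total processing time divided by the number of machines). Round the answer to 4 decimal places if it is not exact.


Total processing time = 19 + 16 + 8 + 20 = 63
Number of machines = 4
Ideal balanced load = 63 / 4 = 15.75

15.75


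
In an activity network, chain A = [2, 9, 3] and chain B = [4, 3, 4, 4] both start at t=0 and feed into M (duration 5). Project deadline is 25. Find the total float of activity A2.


Forward pass: ES(A2) = sum of predecessors on chain A = 2
EF = ES + duration = 2 + 9 = 11
Backward pass: LF(M) = deadline = 25; LS(M) = 25 - 5 = 20
LF(A2) = LS(M) - sum(successors on chain A) = 20 - 3 = 17
LS = LF - duration = 17 - 9 = 8
Total float = LS - ES = 8 - 2 = 6

6


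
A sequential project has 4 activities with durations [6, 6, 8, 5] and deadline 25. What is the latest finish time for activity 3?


LF(activity 3) = deadline - sum of successor durations
Successors: activities 4 through 4 with durations [5]
Sum of successor durations = 5
LF = 25 - 5 = 20

20


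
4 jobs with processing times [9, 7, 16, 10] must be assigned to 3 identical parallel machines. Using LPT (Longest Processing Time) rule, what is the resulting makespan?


Sort jobs in decreasing order (LPT): [16, 10, 9, 7]
Assign each job to the least loaded machine:
  Machine 1: jobs [16], load = 16
  Machine 2: jobs [10], load = 10
  Machine 3: jobs [9, 7], load = 16
Makespan = max load = 16

16


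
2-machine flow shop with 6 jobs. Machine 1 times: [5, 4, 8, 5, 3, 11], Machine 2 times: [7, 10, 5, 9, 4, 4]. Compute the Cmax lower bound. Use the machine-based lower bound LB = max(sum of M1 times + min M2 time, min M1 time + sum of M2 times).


LB1 = sum(M1 times) + min(M2 times) = 36 + 4 = 40
LB2 = min(M1 times) + sum(M2 times) = 3 + 39 = 42
Lower bound = max(LB1, LB2) = max(40, 42) = 42

42


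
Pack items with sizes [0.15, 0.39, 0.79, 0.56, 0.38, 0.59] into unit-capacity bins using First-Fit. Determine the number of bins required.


Place items sequentially using First-Fit:
  Item 0.15 -> new Bin 1
  Item 0.39 -> Bin 1 (now 0.54)
  Item 0.79 -> new Bin 2
  Item 0.56 -> new Bin 3
  Item 0.38 -> Bin 1 (now 0.92)
  Item 0.59 -> new Bin 4
Total bins used = 4

4


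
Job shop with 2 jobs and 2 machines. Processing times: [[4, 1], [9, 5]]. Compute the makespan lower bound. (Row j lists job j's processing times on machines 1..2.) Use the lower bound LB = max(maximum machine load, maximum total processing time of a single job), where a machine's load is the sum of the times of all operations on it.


Machine loads:
  Machine 1: 4 + 9 = 13
  Machine 2: 1 + 5 = 6
Max machine load = 13
Job totals:
  Job 1: 5
  Job 2: 14
Max job total = 14
Lower bound = max(13, 14) = 14

14


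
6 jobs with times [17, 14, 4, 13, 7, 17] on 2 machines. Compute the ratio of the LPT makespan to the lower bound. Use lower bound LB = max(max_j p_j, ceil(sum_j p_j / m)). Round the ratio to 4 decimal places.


LPT order: [17, 17, 14, 13, 7, 4]
Machine loads after assignment: [35, 37]
LPT makespan = 37
Lower bound = max(max_job, ceil(total/2)) = max(17, 36) = 36
Ratio = 37 / 36 = 1.0278

1.0278


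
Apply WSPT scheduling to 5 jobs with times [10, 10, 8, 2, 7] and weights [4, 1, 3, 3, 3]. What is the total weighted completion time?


Compute p/w ratios and sort ascending (WSPT): [(2, 3), (7, 3), (10, 4), (8, 3), (10, 1)]
Compute weighted completion times:
  Job (p=2,w=3): C=2, w*C=3*2=6
  Job (p=7,w=3): C=9, w*C=3*9=27
  Job (p=10,w=4): C=19, w*C=4*19=76
  Job (p=8,w=3): C=27, w*C=3*27=81
  Job (p=10,w=1): C=37, w*C=1*37=37
Total weighted completion time = 227

227


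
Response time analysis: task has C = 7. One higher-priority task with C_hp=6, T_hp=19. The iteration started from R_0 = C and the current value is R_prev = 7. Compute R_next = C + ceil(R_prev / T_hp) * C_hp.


R_next = C + ceil(R_prev / T_hp) * C_hp
ceil(7 / 19) = ceil(0.3684) = 1
Interference = 1 * 6 = 6
R_next = 7 + 6 = 13

13


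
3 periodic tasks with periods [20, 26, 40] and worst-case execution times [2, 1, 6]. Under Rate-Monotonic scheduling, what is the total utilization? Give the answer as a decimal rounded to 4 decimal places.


Compute individual utilizations (exact fractions):
  Task 1: C/T = 2/20 = 1/10 (approx. 0.1)
  Task 2: C/T = 1/26 (approx. 0.0385)
  Task 3: C/T = 6/40 = 3/20 (approx. 0.15)
Total utilization U = 1/10 + 1/26 + 3/20 = 15/52
Rounded to 4 decimal places: U = 0.2885
RM (Liu & Layland) bound for 3 tasks = 0.779763; compare with U = 15/52 (approx. 0.288462)
U <= bound, so schedulable by RM sufficient condition.

0.2885


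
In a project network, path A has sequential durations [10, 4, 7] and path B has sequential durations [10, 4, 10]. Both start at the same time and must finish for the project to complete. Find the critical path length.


Path A total = 10 + 4 + 7 = 21
Path B total = 10 + 4 + 10 = 24
Critical path = longest path = max(21, 24) = 24

24


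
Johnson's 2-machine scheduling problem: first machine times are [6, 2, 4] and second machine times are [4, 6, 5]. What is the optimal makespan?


Apply Johnson's rule:
  Group 1 (a <= b): [(2, 2, 6), (3, 4, 5)]
  Group 2 (a > b): [(1, 6, 4)]
Optimal job order: [2, 3, 1]
Schedule:
  Job 2: M1 done at 2, M2 done at 8
  Job 3: M1 done at 6, M2 done at 13
  Job 1: M1 done at 12, M2 done at 17
Makespan = 17

17


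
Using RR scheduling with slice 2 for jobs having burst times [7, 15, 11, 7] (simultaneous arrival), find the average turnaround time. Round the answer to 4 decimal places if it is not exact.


Time quantum = 2
Execution trace:
  J1 runs 2 units, time = 2
  J2 runs 2 units, time = 4
  J3 runs 2 units, time = 6
  J4 runs 2 units, time = 8
  J1 runs 2 units, time = 10
  J2 runs 2 units, time = 12
  J3 runs 2 units, time = 14
  J4 runs 2 units, time = 16
  J1 runs 2 units, time = 18
  J2 runs 2 units, time = 20
  J3 runs 2 units, time = 22
  J4 runs 2 units, time = 24
  J1 runs 1 units, time = 25
  J2 runs 2 units, time = 27
  J3 runs 2 units, time = 29
  J4 runs 1 units, time = 30
  J2 runs 2 units, time = 32
  J3 runs 2 units, time = 34
  J2 runs 2 units, time = 36
  J3 runs 1 units, time = 37
  J2 runs 2 units, time = 39
  J2 runs 1 units, time = 40
Finish times: [25, 40, 37, 30]
Average turnaround = 132/4 = 33.0

33.0


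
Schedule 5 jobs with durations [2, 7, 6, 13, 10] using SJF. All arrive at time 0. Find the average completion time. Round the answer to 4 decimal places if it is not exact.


SJF order (ascending): [2, 6, 7, 10, 13]
Completion times:
  Job 1: burst=2, C=2
  Job 2: burst=6, C=8
  Job 3: burst=7, C=15
  Job 4: burst=10, C=25
  Job 5: burst=13, C=38
Average completion = 88/5 = 17.6

17.6


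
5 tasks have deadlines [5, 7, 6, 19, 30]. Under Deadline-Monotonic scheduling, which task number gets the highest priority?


Sort tasks by relative deadline (ascending):
  Task 1: deadline = 5
  Task 3: deadline = 6
  Task 2: deadline = 7
  Task 4: deadline = 19
  Task 5: deadline = 30
Priority order (highest first): [1, 3, 2, 4, 5]
Highest priority task = 1

1


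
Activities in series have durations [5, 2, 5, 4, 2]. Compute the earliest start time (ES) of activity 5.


Activity 5 starts after activities 1 through 4 complete.
Predecessor durations: [5, 2, 5, 4]
ES = 5 + 2 + 5 + 4 = 16

16


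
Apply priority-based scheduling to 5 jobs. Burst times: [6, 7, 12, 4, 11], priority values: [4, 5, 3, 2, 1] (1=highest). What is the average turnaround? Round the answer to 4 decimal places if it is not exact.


Sort by priority (ascending = highest first):
Order: [(1, 11), (2, 4), (3, 12), (4, 6), (5, 7)]
Completion times:
  Priority 1, burst=11, C=11
  Priority 2, burst=4, C=15
  Priority 3, burst=12, C=27
  Priority 4, burst=6, C=33
  Priority 5, burst=7, C=40
Average turnaround = 126/5 = 25.2

25.2


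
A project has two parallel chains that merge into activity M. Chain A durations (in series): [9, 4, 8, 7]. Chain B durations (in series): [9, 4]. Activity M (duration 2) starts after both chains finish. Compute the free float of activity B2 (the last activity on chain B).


ES(B2) = sum of predecessors on chain B = 9
EF(B2) = ES + duration = 9 + 4 = 13
Successor of B2 is M. ES(M) = max(sum(A), sum(B)) = max(28, 13) = 28
Free float = ES(successor) - EF(current) = 28 - 13 = 15

15


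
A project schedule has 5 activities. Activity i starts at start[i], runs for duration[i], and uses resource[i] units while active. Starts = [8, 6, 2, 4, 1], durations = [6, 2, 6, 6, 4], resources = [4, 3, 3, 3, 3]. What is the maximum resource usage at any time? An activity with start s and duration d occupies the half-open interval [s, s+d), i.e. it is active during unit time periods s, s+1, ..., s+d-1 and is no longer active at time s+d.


Each activity i is active on [start_i, start_i + duration_i).
Compute total resource usage per time slot:
  t=0: active resources = [], total = 0
  t=1: active resources = [3], total = 3
  t=2: active resources = [3, 3], total = 6
  t=3: active resources = [3, 3], total = 6
  t=4: active resources = [3, 3, 3], total = 9
  t=5: active resources = [3, 3], total = 6
  t=6: active resources = [3, 3, 3], total = 9
  t=7: active resources = [3, 3, 3], total = 9
  t=8: active resources = [4, 3], total = 7
  t=9: active resources = [4, 3], total = 7
  t=10: active resources = [4], total = 4
  t=11: active resources = [4], total = 4
  t=12: active resources = [4], total = 4
  t=13: active resources = [4], total = 4
Peak resource demand = 9

9


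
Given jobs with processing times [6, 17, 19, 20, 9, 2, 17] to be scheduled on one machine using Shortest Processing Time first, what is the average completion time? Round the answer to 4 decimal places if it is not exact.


Sort jobs by processing time (SPT order): [2, 6, 9, 17, 17, 19, 20]
Compute completion times sequentially:
  Job 1: processing = 2, completes at 2
  Job 2: processing = 6, completes at 8
  Job 3: processing = 9, completes at 17
  Job 4: processing = 17, completes at 34
  Job 5: processing = 17, completes at 51
  Job 6: processing = 19, completes at 70
  Job 7: processing = 20, completes at 90
Sum of completion times = 272
Average completion time = 272/7 = 38.8571

38.8571


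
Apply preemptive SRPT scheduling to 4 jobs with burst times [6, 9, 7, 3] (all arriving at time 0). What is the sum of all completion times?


Since all jobs arrive at t=0, SRPT equals SPT ordering.
SPT order: [3, 6, 7, 9]
Completion times:
  Job 1: p=3, C=3
  Job 2: p=6, C=9
  Job 3: p=7, C=16
  Job 4: p=9, C=25
Total completion time = 3 + 9 + 16 + 25 = 53

53


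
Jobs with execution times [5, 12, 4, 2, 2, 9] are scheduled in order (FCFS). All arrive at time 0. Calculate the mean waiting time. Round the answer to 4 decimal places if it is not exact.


FCFS order (as given): [5, 12, 4, 2, 2, 9]
Waiting times:
  Job 1: wait = 0
  Job 2: wait = 5
  Job 3: wait = 17
  Job 4: wait = 21
  Job 5: wait = 23
  Job 6: wait = 25
Sum of waiting times = 91
Average waiting time = 91/6 = 15.1667

15.1667


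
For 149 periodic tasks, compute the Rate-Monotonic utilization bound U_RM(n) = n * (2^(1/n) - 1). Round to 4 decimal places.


Compute 2^(1/149) = 1.0046628318
Subtract 1: 1.0046628318 - 1 = 0.0046628318
Multiply by n: 149 * 0.0046628318 = 0.6947619382
Round to 4 dp: 0.6948

0.6948


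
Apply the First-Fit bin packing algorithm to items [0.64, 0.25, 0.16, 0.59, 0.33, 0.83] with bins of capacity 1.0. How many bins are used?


Place items sequentially using First-Fit:
  Item 0.64 -> new Bin 1
  Item 0.25 -> Bin 1 (now 0.89)
  Item 0.16 -> new Bin 2
  Item 0.59 -> Bin 2 (now 0.75)
  Item 0.33 -> new Bin 3
  Item 0.83 -> new Bin 4
Total bins used = 4

4


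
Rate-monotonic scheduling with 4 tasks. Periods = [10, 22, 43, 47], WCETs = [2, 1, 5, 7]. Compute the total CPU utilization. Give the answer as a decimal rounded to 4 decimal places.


Compute individual utilizations (exact fractions):
  Task 1: C/T = 2/10 = 1/5 (approx. 0.2)
  Task 2: C/T = 1/22 (approx. 0.0455)
  Task 3: C/T = 5/43 (approx. 0.1163)
  Task 4: C/T = 7/47 (approx. 0.1489)
Total utilization U = 1/5 + 1/22 + 5/43 + 7/47 = 113527/222310
Rounded to 4 decimal places: U = 0.5107
RM (Liu & Layland) bound for 4 tasks = 0.756828; compare with U = 113527/222310 (approx. 0.510670)
U <= bound, so schedulable by RM sufficient condition.

0.5107
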